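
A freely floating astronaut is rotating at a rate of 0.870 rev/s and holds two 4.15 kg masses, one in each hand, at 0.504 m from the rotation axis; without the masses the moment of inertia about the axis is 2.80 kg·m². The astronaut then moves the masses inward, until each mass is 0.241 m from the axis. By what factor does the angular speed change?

ω₂/ω₁ ≈ 1.50

Angular momentum about the spin axis is conserved since the torque about it is zero.
I₁ = 2.80 + 2(4.15)(0.504)² = 4.908 kg·m²; I₂ = 2.80 + 2(4.15)(0.241)² = 3.282 kg·m².
ω₂/ω₁ = I₁/I₂ = 4.908 / 3.282 = 1.495.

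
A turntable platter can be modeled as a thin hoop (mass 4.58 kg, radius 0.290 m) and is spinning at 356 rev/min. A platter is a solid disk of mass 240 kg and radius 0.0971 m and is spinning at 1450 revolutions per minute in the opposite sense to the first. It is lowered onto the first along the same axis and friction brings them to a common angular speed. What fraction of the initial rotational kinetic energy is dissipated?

fraction ≈ 0.386

No external torque acts about the common axis, so total angular momentum is conserved.
Moments of inertia: I_A = (4.58)(0.290)² = 0.3852 kg·m²; I_B = ½(240)(0.0971)² = 1.131 kg·m².
Taking A's sense as positive: L = (0.3852)(356) − (1.131)(1450) = -1503 kg·m²·rpm.
Combined I = 0.3852 + 1.131 = 1.517 kg·m².
ω_f = L / I = -1503 / 1.517 = -991.3 rpm.
KE_i = ½ΣIω² = 13310 J; KE_f = ½(1.517)(103.8)² = 8172 J.
Fraction dissipated = (KE_i − KE_f)/KE_i = 0.3861.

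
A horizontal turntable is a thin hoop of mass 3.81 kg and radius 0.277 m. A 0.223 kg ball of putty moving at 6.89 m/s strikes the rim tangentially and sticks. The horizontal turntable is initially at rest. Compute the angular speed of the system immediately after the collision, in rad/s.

|ω_f| ≈ 1.38 rad/s

About the axle the impulsive forces during the collision are internal, so angular momentum about that axis is conserved.
I_p = (3.81)(0.277)² = 0.2923 kg·m². Taking the sense of the ball of putty's angular momentum as positive, L_{ball} = m v R = (0.223)(6.89)(0.277) = 0.4256 kg·m²/s.
L_i = 0 + 0.4256 = 0.4256 kg·m²/s.
After sticking, I_f = I_p + m R² = 0.2923 + (0.223)(0.277)² = 0.3094 kg·m².
ω_f = L_i / I_f = 0.4256 / 0.3094 = 1.375 rad/s.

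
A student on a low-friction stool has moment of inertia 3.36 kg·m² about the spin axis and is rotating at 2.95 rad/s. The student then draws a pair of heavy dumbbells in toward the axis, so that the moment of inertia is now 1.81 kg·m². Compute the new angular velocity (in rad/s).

ω₂ ≈ 5.48 rad/s

Angular momentum about the spin axis is conserved since the torque about it is zero.
ω₂ = I₁ω₁ / I₂ = (3.360)(2.95 rad/s) / (1.810) = 5.476 rad/s.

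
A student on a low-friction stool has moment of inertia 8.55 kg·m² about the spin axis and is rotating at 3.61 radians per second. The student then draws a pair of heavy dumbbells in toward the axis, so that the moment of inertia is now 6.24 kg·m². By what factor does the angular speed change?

Angular momentum about the spin axis is conserved since the torque about it is zero.
ω₂/ω₁ = I₁/I₂ = 8.550 / 6.240 = 1.370.

ω₂/ω₁ ≈ 1.37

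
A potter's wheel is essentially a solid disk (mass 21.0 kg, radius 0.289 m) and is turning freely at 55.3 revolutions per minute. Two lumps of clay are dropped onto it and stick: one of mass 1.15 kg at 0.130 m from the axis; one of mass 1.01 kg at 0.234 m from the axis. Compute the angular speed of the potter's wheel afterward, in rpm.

The added mass arrives with no angular momentum about the axis, and any external torque about the axis is negligible, so the system's angular momentum is conserved.
I_p = ½(21.0)(0.289)² = 0.8770 kg·m².
Added inertia Σmr² = (1.15)(0.130)² + (1.01)(0.234)² = 0.07474 kg·m²; I_f = 0.8770 + 0.07474 = 0.9517 kg·m².
ω_f = I_p ω_i / I_f = (0.8770)(55.3) / 0.9517 = 50.96 rpm.

ω_f ≈ 51.0 rpm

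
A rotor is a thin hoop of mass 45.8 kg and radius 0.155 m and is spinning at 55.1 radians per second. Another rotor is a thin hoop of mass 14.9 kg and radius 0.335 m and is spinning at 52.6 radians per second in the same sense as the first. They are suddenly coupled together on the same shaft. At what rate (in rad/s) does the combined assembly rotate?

No external torque acts about the common axis, so total angular momentum is conserved.
Moments of inertia: I_A = (45.8)(0.155)² = 1.100 kg·m²; I_B = (14.9)(0.335)² = 1.672 kg·m².
Taking A's sense as positive: L = (1.100)(55.1) + (1.672)(52.6) = 148.6 kg·m²·rad/s.
Combined I = 1.100 + 1.672 = 2.772 kg·m².
ω_f = L / I = 148.6 / 2.772 = 53.59 rad/s.

|ω_f| ≈ 53.6 rad/s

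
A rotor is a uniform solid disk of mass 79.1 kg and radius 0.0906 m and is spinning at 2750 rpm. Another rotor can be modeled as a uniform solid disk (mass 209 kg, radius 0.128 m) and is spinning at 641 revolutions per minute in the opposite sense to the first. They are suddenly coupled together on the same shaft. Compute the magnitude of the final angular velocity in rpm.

The coupling torques are internal; angular momentum about the shared axis is conserved.
Moments of inertia: I_A = ½(79.1)(0.0906)² = 0.3246 kg·m²; I_B = ½(209)(0.128)² = 1.712 kg·m².
Taking A's sense as positive: L = (0.3246)(2750) − (1.712)(641) = -204.7 kg·m²·rpm.
Combined I = 0.3246 + 1.712 = 2.037 kg·m².
ω_f = L / I = -204.7 / 2.037 = -100.5 rpm.

|ω_f| ≈ 101 rpm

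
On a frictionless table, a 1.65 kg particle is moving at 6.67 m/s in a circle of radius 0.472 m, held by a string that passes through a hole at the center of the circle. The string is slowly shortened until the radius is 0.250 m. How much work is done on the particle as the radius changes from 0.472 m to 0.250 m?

The only horizontal force on the mass is along the cord (radial), so it exerts no torque about the hole and angular momentum m v r is conserved.
v₂ = v₁ r₁ / r₂ = (6.67)(0.472) / (0.250) = 12.59 m/s.
W = ΔKE = ½m(v₂² − v₁²) = 94.13 J.

W ≈ 94.1 J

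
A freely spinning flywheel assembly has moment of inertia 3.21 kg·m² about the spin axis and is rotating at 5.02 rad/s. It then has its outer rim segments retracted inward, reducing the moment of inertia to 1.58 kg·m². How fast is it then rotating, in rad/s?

ω₂ ≈ 10.2 rad/s

With no external torque about the axis, L is conserved: I₁ω₁ = I₂ω₂.
ω₂ = I₁ω₁ / I₂ = (3.210)(5.02 rad/s) / (1.580) = 10.20 rad/s.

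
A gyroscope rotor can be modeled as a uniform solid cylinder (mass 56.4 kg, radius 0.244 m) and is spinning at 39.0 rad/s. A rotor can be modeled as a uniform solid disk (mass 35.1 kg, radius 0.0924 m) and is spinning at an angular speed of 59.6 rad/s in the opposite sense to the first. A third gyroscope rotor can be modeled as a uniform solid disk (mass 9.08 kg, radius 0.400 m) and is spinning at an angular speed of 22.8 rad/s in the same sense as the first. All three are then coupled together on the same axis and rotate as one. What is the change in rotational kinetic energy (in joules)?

ΔKE ≈ -686 J

No external torque acts about the common axis, so total angular momentum is conserved.
Moments of inertia: I_A = ½(56.4)(0.244)² = 1.679 kg·m²; I_B = ½(35.1)(0.0924)² = 0.1498 kg·m²; I_C = ½(9.08)(0.400)² = 0.7264 kg·m².
Taking A's sense as positive: L = (1.679)(39.0) − (0.1498)(59.6) + (0.7264)(22.8) = 73.11 kg·m²·rad/s.
Combined I = 1.679 + 0.1498 + 0.7264 = 2.555 kg·m².
ω_f = L / I = 73.11 / 2.555 = 28.61 rad/s.
KE_i = ½ΣIω² = 1732 J; KE_f = ½(2.555)(28.61)² = 1046 J.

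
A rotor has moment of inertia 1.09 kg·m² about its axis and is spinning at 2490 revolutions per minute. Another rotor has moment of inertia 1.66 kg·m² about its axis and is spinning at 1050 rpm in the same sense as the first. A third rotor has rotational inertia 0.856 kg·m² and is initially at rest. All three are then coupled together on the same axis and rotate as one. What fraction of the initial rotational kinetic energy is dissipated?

fraction ≈ 0.359

The coupling torques are internal; angular momentum about the shared axis is conserved.
Taking A's sense as positive: L = (1.090)(2490) + (1.660)(1050) = 4457 kg·m²·rpm.
Combined I = 1.090 + 1.660 + 0.8560 = 3.606 kg·m².
ω_f = L / I = 4457 / 3.606 = 1236 rpm.
KE_i = ½ΣIω² = 47090 J; KE_f = ½(3.606)(129.4)² = 30210 J.
Fraction dissipated = (KE_i − KE_f)/KE_i = 0.3585.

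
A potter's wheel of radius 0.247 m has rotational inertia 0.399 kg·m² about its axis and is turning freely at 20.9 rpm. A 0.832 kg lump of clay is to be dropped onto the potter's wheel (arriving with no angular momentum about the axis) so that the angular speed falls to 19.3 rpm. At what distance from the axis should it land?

r ≈ 0.199 m

The added mass arrives with no angular momentum about the axis, and any external torque about the axis is negligible, so the system's angular momentum is conserved.
I_p ω_i = (I_p + m r²) ω_f ⇒ m r² = I_p(ω_i/ω_f − 1) = 0.3990(20.9/19.3 − 1) = 0.03308 kg·m².
r = √(0.03308/0.832) = 0.1994 m.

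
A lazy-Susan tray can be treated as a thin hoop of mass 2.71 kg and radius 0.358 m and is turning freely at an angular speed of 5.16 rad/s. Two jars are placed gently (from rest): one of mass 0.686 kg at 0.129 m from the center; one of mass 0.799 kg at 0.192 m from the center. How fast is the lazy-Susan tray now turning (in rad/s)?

The added mass arrives with no angular momentum about the center, and any external torque about the center is negligible, so the system's angular momentum is conserved.
I_p = (2.71)(0.358)² = 0.3473 kg·m².
Added inertia Σmr² = (0.686)(0.129)² + (0.799)(0.192)² = 0.04087 kg·m²; I_f = 0.3473 + 0.04087 = 0.3882 kg·m².
ω_f = I_p ω_i / I_f = (0.3473)(5.16) / 0.3882 = 4.617 rad/s.

ω_f ≈ 4.62 rad/s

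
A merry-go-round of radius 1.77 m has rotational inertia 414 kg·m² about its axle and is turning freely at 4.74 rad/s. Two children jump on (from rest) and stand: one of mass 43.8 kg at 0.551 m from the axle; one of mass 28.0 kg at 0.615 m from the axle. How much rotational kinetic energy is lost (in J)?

No external torque acts about the axle; L_before = L_after.
Added inertia Σmr² = (43.8)(0.551)² + (28.0)(0.615)² = 23.89 kg·m²; I_f = 414.0 + 23.89 = 437.9 kg·m².
ω_f = I_p ω_i / I_f = (414.0)(4.74) / 437.9 = 4.481 rad/s.
KE_i = ½(414.0)(4.740 rad/s)² = 4651 J; KE_f = ½(437.9)(4.481)² = 4397 J.

energy lost ≈ 254 J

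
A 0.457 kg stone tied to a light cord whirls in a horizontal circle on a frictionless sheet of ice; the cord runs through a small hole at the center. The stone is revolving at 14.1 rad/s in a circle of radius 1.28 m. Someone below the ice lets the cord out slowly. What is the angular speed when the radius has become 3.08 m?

No torque about the axis ⇒ m r₁² ω₁ = m r₂² ω₂.
ω₂ = ω₁ (r₁/r₂)² = (14.1)(1.28/3.08)² = 2.435 rad/s.

ω₂ ≈ 2.44 rad/s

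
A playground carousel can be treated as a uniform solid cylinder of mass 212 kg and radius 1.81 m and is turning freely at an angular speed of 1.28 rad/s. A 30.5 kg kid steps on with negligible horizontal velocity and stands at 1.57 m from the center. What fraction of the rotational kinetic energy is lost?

fraction ≈ 0.178

The added mass arrives with no angular momentum about the center, and any external torque about the center is negligible, so the system's angular momentum is conserved.
I_p = ½(212)(1.81)² = 347.3 kg·m².
Added inertia Σmr² = (30.5)(1.57)² = 75.18 kg·m²; I_f = 347.3 + 75.18 = 422.4 kg·m².
ω_f = I_p ω_i / I_f = (347.3)(1.28) / 422.4 = 1.052 rad/s.
KE_i = ½(347.3)(1.280 rad/s)² = 284.5 J; KE_f = ½(422.4)(1.052)² = 233.9 J.
Fraction lost = 0.1780.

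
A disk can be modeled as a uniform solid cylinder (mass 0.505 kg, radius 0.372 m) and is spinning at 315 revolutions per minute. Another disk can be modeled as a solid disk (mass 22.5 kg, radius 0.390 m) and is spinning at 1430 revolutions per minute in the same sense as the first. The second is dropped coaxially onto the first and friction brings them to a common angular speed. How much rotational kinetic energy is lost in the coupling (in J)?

The coupling torques are internal; angular momentum about the shared axis is conserved.
Moments of inertia: I_A = ½(0.505)(0.372)² = 0.03494 kg·m²; I_B = ½(22.5)(0.390)² = 1.711 kg·m².
Taking A's sense as positive: L = (0.03494)(315) + (1.711)(1430) = 2458 kg·m²·rpm.
Combined I = 0.03494 + 1.711 = 1.746 kg·m².
ω_f = L / I = 2458 / 1.746 = 1408 rpm.
KE_i = ½ΣIω² = 19200 J; KE_f = ½(1.746)(147.4)² = 18970 J.

ΔKE lost ≈ 233 J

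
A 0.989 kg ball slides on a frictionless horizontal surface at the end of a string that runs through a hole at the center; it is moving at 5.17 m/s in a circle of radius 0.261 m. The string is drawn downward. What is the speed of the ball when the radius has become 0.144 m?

v₂ ≈ 9.37 m/s

The only horizontal force on the mass is along the cord (radial), so it exerts no torque about the hole and angular momentum m v r is conserved.
v₂ = v₁ r₁ / r₂ = (5.17)(0.261) / (0.144) = 9.371 m/s.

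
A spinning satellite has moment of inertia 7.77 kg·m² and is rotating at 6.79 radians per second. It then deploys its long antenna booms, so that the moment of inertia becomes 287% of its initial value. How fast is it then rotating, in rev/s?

ω₂ ≈ 0.377 rev/s

No external torque acts about the spin axis, so angular momentum is conserved.
I₂ = 2.87 × 7.77 = 22.30 kg·m².
ω₂ = I₁ω₁ / I₂ = (7.770)(6.79 rad/s) / (22.30) = 2.366 rad/s = 0.3765 rev/s.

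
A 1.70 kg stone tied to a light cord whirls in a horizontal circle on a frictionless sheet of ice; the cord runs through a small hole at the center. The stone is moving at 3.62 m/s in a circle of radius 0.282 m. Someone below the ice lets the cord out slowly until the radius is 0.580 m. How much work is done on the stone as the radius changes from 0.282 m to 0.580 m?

The only horizontal force on the mass is along the cord (radial), so it exerts no torque about the hole and angular momentum m v r is conserved.
v₂ = v₁ r₁ / r₂ = (3.62)(0.282) / (0.580) = 1.760 m/s.
W = ΔKE = ½m(v₂² − v₁²) = -8.506 J.

W ≈ -8.51 J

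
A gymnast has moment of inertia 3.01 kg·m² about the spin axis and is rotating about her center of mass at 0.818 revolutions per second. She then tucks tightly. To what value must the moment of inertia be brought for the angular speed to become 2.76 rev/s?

I₂ ≈ 0.892 kg·m²

No external torque acts about the spin axis, so angular momentum is conserved.
I₂ = I₁ω₁ / ω₂ = (3.01)(0.818) / (2.76) = 0.8921 kg·m².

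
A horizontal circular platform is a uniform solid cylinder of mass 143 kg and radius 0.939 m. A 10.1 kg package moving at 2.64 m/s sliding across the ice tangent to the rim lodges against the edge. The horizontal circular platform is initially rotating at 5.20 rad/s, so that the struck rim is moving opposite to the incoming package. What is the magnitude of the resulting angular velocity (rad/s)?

The axle reaction passes through the central axle and exerts no torque about it; angular momentum about the central axle is conserved through the impact.
I_p = ½(143)(0.939)² = 63.04 kg·m². Taking the sense of the package's angular momentum as positive, L_{package} = m v R = (10.1)(2.64)(0.939) = 25.04 kg·m²/s.
L_i = −I_p ω_p + m v R = −(63.04)(5.20) + 25.04 = -302.8 kg·m²/s.
After sticking, I_f = I_p + m R² = 63.04 + (10.1)(0.939)² = 71.95 kg·m².
ω_f = L_i / I_f = -302.8 / 71.95 = -4.208 rad/s.

|ω_f| ≈ 4.21 rad/s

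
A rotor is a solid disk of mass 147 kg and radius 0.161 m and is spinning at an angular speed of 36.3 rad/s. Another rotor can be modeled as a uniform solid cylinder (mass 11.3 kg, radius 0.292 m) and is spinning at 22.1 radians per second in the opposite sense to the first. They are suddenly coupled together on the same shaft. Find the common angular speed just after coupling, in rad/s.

No external torque acts about the common axis, so total angular momentum is conserved.
Moments of inertia: I_A = ½(147)(0.161)² = 1.905 kg·m²; I_B = ½(11.3)(0.292)² = 0.4817 kg·m².
Taking A's sense as positive: L = (1.905)(36.3) − (0.4817)(22.1) = 58.51 kg·m²·rad/s.
Combined I = 1.905 + 0.4817 = 2.387 kg·m².
ω_f = L / I = 58.51 / 2.387 = 24.51 rad/s.

|ω_f| ≈ 24.5 rad/s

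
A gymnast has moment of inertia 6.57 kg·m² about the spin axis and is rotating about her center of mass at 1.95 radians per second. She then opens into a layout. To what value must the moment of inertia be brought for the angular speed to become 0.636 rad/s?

No external torque acts about the spin axis, so angular momentum is conserved.
I₂ = I₁ω₁ / ω₂ = (6.57)(1.95) / (0.636) = 20.14 kg·m².

I₂ ≈ 20.1 kg·m²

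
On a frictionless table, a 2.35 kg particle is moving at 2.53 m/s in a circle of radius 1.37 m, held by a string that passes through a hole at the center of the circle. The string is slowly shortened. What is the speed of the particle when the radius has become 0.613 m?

v₂ ≈ 5.65 m/s

The only horizontal force on the mass is along the cord (radial), so it exerts no torque about the hole and angular momentum m v r is conserved.
v₂ = v₁ r₁ / r₂ = (2.53)(1.37) / (0.613) = 5.654 m/s.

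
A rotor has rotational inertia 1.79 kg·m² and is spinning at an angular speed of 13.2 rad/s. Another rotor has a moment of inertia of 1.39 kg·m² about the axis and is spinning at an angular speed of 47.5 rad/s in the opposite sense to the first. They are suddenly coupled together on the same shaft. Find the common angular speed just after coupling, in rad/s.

The coupling torques are internal; angular momentum about the shared axis is conserved.
Taking A's sense as positive: L = (1.790)(13.2) − (1.390)(47.5) = -42.40 kg·m²·rad/s.
Combined I = 1.790 + 1.390 = 3.180 kg·m².
ω_f = L / I = -42.40 / 3.180 = -13.33 rad/s.

|ω_f| ≈ 13.3 rad/s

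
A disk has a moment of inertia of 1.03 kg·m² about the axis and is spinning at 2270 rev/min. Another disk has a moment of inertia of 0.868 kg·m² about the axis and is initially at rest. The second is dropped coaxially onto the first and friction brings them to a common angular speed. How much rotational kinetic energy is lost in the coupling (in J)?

ΔKE lost ≈ 13300 J

No external torque acts about the common axis, so total angular momentum is conserved.
Taking A's sense as positive: L = (1.030)(2270) = 2338 kg·m²·rpm.
Combined I = 1.030 + 0.8680 = 1.898 kg·m².
ω_f = L / I = 2338 / 1.898 = 1232 rpm.
KE_i = ½ΣIω² = 29100 J; KE_f = ½(1.898)(129.0)² = 15790 J.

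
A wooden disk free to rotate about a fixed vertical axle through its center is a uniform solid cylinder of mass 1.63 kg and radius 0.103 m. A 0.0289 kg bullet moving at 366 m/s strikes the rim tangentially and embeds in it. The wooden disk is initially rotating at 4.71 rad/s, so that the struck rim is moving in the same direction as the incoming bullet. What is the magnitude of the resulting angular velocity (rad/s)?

The axle reaction passes through the axle and exerts no torque about it; angular momentum about the axle is conserved through the impact.
I_p = ½(1.63)(0.103)² = 0.008646 kg·m². Taking the sense of the bullet's angular momentum as positive, L_{bullet} = m v R = (0.0289)(366)(0.103) = 1.089 kg·m²/s.
L_i = +I_p ω_p + m v R = +(0.008646)(4.71) + 1.089 = 1.130 kg·m²/s.
After sticking, I_f = I_p + m R² = 0.008646 + (0.0289)(0.103)² = 0.008953 kg·m².
ω_f = L_i / I_f = 1.130 / 0.008953 = 126.2 rad/s.

|ω_f| ≈ 126 rad/s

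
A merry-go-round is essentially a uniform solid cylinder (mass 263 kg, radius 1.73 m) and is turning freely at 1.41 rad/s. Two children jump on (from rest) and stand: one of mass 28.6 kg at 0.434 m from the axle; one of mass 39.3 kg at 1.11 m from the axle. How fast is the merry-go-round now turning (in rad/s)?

The added mass arrives with no angular momentum about the axle, and any external torque about the axle is negligible, so the system's angular momentum is conserved.
I_p = ½(263)(1.73)² = 393.6 kg·m².
Added inertia Σmr² = (28.6)(0.434)² + (39.3)(1.11)² = 53.81 kg·m²; I_f = 393.6 + 53.81 = 447.4 kg·m².
ω_f = I_p ω_i / I_f = (393.6)(1.41) / 447.4 = 1.240 rad/s.

ω_f ≈ 1.24 rad/s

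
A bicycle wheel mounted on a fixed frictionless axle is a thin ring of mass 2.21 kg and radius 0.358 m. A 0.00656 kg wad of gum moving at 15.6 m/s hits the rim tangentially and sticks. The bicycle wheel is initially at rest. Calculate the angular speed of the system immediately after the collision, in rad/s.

About the axle the impulsive forces during the collision are internal, so angular momentum about that axis is conserved.
I_p = (2.21)(0.358)² = 0.2832 kg·m². Taking the sense of the wad of gum's angular momentum as positive, L_{wad} = m v R = (0.00656)(15.6)(0.358) = 0.03664 kg·m²/s.
L_i = 0 + 0.03664 = 0.03664 kg·m²/s.
After sticking, I_f = I_p + m R² = 0.2832 + (0.00656)(0.358)² = 0.2841 kg·m².
ω_f = L_i / I_f = 0.03664 / 0.2841 = 0.1290 rad/s.

|ω_f| ≈ 0.129 rad/s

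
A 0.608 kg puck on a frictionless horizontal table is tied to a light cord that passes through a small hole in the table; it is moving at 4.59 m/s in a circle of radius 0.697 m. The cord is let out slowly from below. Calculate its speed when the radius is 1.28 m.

v₂ ≈ 2.50 m/s

The only horizontal force on the mass is along the cord (radial), so it exerts no torque about the hole and angular momentum m v r is conserved.
v₂ = v₁ r₁ / r₂ = (4.59)(0.697) / (1.28) = 2.499 m/s.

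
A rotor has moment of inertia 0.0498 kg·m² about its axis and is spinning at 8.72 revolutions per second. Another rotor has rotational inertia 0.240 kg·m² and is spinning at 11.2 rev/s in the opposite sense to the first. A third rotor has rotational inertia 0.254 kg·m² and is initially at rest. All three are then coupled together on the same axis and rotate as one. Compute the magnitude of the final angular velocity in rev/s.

|ω_f| ≈ 4.14 rev/s

The coupling torques are internal; angular momentum about the shared axis is conserved.
Taking A's sense as positive: L = (0.04980)(8.72) − (0.2400)(11.2) = -2.254 kg·m²·rev/s.
Combined I = 0.04980 + 0.2400 + 0.2540 = 0.5438 kg·m².
ω_f = L / I = -2.254 / 0.5438 = -4.144 rev/s.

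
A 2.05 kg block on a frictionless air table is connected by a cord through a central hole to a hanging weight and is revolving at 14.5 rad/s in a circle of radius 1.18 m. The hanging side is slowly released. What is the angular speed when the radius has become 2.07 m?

ω₂ ≈ 4.71 rad/s

No torque about the axis ⇒ m r₁² ω₁ = m r₂² ω₂.
ω₂ = ω₁ (r₁/r₂)² = (14.5)(1.18/2.07)² = 4.712 rad/s.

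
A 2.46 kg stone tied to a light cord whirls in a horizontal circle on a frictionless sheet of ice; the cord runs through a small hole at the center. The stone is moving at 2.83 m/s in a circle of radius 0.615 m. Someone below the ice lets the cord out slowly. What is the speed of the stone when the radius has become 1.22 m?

Central (radial) force ⇒ zero torque about the center ⇒ m v r is constant.
v₂ = v₁ r₁ / r₂ = (2.83)(0.615) / (1.22) = 1.427 m/s.

v₂ ≈ 1.43 m/s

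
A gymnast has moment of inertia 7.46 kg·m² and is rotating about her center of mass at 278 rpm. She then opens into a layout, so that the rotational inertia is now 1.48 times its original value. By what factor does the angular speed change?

ω₂/ω₁ ≈ 0.676

With no external torque about the axis, L is conserved: I₁ω₁ = I₂ω₂.
I₂ = 1.48 × 7.46 = 11.04 kg·m².
ω₂/ω₁ = I₁/I₂ = 7.460 / 11.04 = 0.6757.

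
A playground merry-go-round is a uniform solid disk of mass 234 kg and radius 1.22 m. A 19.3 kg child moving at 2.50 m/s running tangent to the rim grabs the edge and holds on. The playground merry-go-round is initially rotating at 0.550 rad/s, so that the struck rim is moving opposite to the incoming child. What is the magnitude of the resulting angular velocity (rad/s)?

|ω_f| ≈ 0.182 rad/s

The axle reaction passes through the axle and exerts no torque about it; angular momentum about the axle is conserved through the impact.
I_p = ½(234)(1.22)² = 174.1 kg·m². Taking the sense of the child's angular momentum as positive, L_{child} = m v R = (19.3)(2.50)(1.22) = 58.87 kg·m²/s.
L_i = −I_p ω_p + m v R = −(174.1)(0.550) + 58.87 = -36.91 kg·m²/s.
After sticking, I_f = I_p + m R² = 174.1 + (19.3)(1.22)² = 202.9 kg·m².
ω_f = L_i / I_f = -36.91 / 202.9 = -0.1820 rad/s.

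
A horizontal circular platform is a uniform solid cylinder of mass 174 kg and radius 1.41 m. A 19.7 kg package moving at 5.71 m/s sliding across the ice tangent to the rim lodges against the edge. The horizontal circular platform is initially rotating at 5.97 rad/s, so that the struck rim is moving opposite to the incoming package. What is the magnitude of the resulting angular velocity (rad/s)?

|ω_f| ≈ 4.12 rad/s

About the central axle the impulsive forces during the collision are internal, so angular momentum about that axis is conserved.
I_p = ½(174)(1.41)² = 173.0 kg·m². Taking the sense of the package's angular momentum as positive, L_{package} = m v R = (19.7)(5.71)(1.41) = 158.6 kg·m²/s.
L_i = −I_p ω_p + m v R = −(173.0)(5.97) + 158.6 = -874.0 kg·m²/s.
After sticking, I_f = I_p + m R² = 173.0 + (19.7)(1.41)² = 212.1 kg·m².
ω_f = L_i / I_f = -874.0 / 212.1 = -4.120 rad/s.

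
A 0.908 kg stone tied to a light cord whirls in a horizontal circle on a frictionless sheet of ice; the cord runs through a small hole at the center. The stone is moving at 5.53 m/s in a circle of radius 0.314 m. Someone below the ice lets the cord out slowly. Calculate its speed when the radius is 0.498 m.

v₂ ≈ 3.49 m/s

Central (radial) force ⇒ zero torque about the center ⇒ m v r is constant.
v₂ = v₁ r₁ / r₂ = (5.53)(0.314) / (0.498) = 3.487 m/s.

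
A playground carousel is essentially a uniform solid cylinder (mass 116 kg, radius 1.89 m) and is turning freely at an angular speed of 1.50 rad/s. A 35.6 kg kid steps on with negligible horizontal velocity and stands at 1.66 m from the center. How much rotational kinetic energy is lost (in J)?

energy lost ≈ 74.9 J

No external torque acts about the center; L_before = L_after.
I_p = ½(116)(1.89)² = 207.2 kg·m².
Added inertia Σmr² = (35.6)(1.66)² = 98.10 kg·m²; I_f = 207.2 + 98.10 = 305.3 kg·m².
ω_f = I_p ω_i / I_f = (207.2)(1.50) / 305.3 = 1.018 rad/s.
KE_i = ½(207.2)(1.500 rad/s)² = 233.1 J; KE_f = ½(305.3)(1.018)² = 158.2 J.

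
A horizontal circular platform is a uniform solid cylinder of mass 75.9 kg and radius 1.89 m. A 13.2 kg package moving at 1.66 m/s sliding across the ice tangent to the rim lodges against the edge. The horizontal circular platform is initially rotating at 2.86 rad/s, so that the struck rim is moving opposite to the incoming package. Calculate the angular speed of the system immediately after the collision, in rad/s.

About the central axle the impulsive forces during the collision are internal, so angular momentum about that axis is conserved.
I_p = ½(75.9)(1.89)² = 135.6 kg·m². Taking the sense of the package's angular momentum as positive, L_{package} = m v R = (13.2)(1.66)(1.89) = 41.41 kg·m²/s.
L_i = −I_p ω_p + m v R = −(135.6)(2.86) + 41.41 = -346.3 kg·m²/s.
After sticking, I_f = I_p + m R² = 135.6 + (13.2)(1.89)² = 182.7 kg·m².
ω_f = L_i / I_f = -346.3 / 182.7 = -1.895 rad/s.

|ω_f| ≈ 1.90 rad/s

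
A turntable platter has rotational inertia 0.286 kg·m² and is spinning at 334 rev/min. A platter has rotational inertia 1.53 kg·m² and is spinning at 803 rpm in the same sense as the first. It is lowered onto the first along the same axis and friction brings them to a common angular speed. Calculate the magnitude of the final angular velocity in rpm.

No external torque acts about the common axis, so total angular momentum is conserved.
Taking A's sense as positive: L = (0.2860)(334) + (1.530)(803) = 1324 kg·m²·rpm.
Combined I = 0.2860 + 1.530 = 1.816 kg·m².
ω_f = L / I = 1324 / 1.816 = 729.1 rpm.

|ω_f| ≈ 729 rpm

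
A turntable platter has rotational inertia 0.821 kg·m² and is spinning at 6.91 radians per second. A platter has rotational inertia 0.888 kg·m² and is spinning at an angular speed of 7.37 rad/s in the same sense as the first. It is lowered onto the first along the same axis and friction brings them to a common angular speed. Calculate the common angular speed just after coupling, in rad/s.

No external torque acts about the common axis, so total angular momentum is conserved.
Taking A's sense as positive: L = (0.8210)(6.91) + (0.8880)(7.37) = 12.22 kg·m²·rad/s.
Combined I = 0.8210 + 0.8880 = 1.709 kg·m².
ω_f = L / I = 12.22 / 1.709 = 7.149 rad/s.

|ω_f| ≈ 7.15 rad/s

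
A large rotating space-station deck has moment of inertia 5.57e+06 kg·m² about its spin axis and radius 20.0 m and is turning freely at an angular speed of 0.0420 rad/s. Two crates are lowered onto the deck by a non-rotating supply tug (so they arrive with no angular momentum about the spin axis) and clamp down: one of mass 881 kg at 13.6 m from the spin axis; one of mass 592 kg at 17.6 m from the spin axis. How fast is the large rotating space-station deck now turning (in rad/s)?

The added mass arrives with no angular momentum about the spin axis, and any external torque about the spin axis is negligible, so the system's angular momentum is conserved.
Added inertia Σmr² = (881)(13.6)² + (592)(17.6)² = 3.463e+05 kg·m²; I_f = 5.570e+06 + 3.463e+05 = 5.916e+06 kg·m².
ω_f = I_p ω_i / I_f = (5.570e+06)(0.0420) / 5.916e+06 = 0.03954 rad/s.

ω_f ≈ 0.0395 rad/s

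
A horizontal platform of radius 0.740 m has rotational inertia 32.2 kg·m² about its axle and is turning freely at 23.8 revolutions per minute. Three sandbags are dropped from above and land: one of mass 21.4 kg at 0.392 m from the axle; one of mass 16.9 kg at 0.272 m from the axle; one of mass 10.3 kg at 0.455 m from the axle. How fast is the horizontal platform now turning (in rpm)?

The added mass arrives with no angular momentum about the axle, and any external torque about the axle is negligible, so the system's angular momentum is conserved.
Added inertia Σmr² = (21.4)(0.392)² + (16.9)(0.272)² + (10.3)(0.455)² = 6.671 kg·m²; I_f = 32.20 + 6.671 = 38.87 kg·m².
ω_f = I_p ω_i / I_f = (32.20)(23.8) / 38.87 = 19.72 rpm.

ω_f ≈ 19.7 rpm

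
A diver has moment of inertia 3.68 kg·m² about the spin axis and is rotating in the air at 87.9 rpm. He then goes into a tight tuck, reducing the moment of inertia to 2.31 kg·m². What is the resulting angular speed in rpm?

ω₂ ≈ 140 rpm

Angular momentum about the spin axis is conserved since the torque about it is zero.
ω₂ = I₁ω₁ / I₂ = (3.680)(87.9 rpm) / (2.310) = 140.0 rpm.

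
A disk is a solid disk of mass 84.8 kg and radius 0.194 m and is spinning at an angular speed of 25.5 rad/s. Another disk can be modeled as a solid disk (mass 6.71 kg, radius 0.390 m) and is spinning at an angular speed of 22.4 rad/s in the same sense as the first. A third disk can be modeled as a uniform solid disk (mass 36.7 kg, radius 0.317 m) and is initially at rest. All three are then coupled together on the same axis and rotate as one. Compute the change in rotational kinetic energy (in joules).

The coupling torques are internal; angular momentum about the shared axis is conserved.
Moments of inertia: I_A = ½(84.8)(0.194)² = 1.596 kg·m²; I_B = ½(6.71)(0.390)² = 0.5103 kg·m²; I_C = ½(36.7)(0.317)² = 1.844 kg·m².
Taking A's sense as positive: L = (1.596)(25.5) + (0.5103)(22.4) = 52.12 kg·m²·rad/s.
Combined I = 1.596 + 0.5103 + 1.844 = 3.950 kg·m².
ω_f = L / I = 52.12 / 3.950 = 13.20 rad/s.
KE_i = ½ΣIω² = 646.8 J; KE_f = ½(3.950)(13.20)² = 343.9 J.

ΔKE ≈ -303 J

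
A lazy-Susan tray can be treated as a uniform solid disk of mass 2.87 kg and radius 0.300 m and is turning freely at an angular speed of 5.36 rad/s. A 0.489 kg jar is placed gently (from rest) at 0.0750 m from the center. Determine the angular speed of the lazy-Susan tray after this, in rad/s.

ω_f ≈ 5.25 rad/s

No external torque acts about the center; L_before = L_after.
I_p = ½(2.87)(0.300)² = 0.1291 kg·m².
Added inertia Σmr² = (0.489)(0.0750)² = 0.002751 kg·m²; I_f = 0.1291 + 0.002751 = 0.1319 kg·m².
ω_f = I_p ω_i / I_f = (0.1291)(5.36) / 0.1319 = 5.248 rad/s.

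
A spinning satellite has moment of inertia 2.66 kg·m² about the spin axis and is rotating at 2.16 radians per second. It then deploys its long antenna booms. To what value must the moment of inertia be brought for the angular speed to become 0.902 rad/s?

I₂ ≈ 6.37 kg·m²

With no external torque about the axis, L is conserved: I₁ω₁ = I₂ω₂.
I₂ = I₁ω₁ / ω₂ = (2.66)(2.16) / (0.902) = 6.370 kg·m².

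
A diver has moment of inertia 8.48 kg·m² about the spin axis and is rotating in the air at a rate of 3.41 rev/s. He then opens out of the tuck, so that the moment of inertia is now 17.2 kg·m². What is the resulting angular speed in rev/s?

Angular momentum about the spin axis is conserved since the torque about it is zero.
ω₂ = I₁ω₁ / I₂ = (8.480)(3.41 rev/s) / (17.20) = 1.681 rev/s.

ω₂ ≈ 1.68 rev/s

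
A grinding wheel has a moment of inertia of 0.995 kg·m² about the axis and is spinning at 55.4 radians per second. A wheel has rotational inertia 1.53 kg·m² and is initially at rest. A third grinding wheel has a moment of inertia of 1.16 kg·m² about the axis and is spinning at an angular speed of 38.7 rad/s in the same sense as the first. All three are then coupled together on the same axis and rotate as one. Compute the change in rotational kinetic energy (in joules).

The coupling torques are internal; angular momentum about the shared axis is conserved.
Taking A's sense as positive: L = (0.9950)(55.4) + (1.160)(38.7) = 100.0 kg·m²·rad/s.
Combined I = 0.9950 + 1.530 + 1.160 = 3.685 kg·m².
ω_f = L / I = 100.0 / 3.685 = 27.14 rad/s.
KE_i = ½ΣIω² = 2396 J; KE_f = ½(3.685)(27.14)² = 1357 J.

ΔKE ≈ -1040 J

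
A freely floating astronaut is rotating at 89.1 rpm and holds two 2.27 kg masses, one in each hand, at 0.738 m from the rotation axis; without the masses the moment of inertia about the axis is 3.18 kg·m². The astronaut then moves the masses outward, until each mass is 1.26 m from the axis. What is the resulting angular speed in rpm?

ω₂ ≈ 48.5 rpm

No external torque acts about the spin axis, so angular momentum is conserved.
I₁ = 3.18 + 2(2.27)(0.738)² = 5.653 kg·m²; I₂ = 3.18 + 2(2.27)(1.26)² = 10.39 kg·m².
ω₂ = I₁ω₁ / I₂ = (5.653)(89.1 rpm) / (10.39) = 48.49 rpm.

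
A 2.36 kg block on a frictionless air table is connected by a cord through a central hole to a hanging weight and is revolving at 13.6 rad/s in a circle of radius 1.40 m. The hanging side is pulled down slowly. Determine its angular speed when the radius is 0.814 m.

The constraining force is radial, so m r² ω about the center is conserved.
ω₂ = ω₁ (r₁/r₂)² = (13.6)(1.40/0.814)² = 40.23 rad/s.

ω₂ ≈ 40.2 rad/s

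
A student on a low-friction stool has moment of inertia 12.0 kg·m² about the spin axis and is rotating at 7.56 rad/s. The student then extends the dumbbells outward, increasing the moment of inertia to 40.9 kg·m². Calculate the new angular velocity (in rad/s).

With no external torque about the axis, L is conserved: I₁ω₁ = I₂ω₂.
ω₂ = I₁ω₁ / I₂ = (12.00)(7.56 rad/s) / (40.90) = 2.218 rad/s.

ω₂ ≈ 2.22 rad/s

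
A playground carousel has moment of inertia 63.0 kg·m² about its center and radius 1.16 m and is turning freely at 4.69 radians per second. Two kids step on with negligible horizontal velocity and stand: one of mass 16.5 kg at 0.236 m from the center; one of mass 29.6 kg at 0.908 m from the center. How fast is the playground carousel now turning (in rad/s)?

The added mass arrives with no angular momentum about the center, and any external torque about the center is negligible, so the system's angular momentum is conserved.
Added inertia Σmr² = (16.5)(0.236)² + (29.6)(0.908)² = 25.32 kg·m²; I_f = 63.00 + 25.32 = 88.32 kg·m².
ω_f = I_p ω_i / I_f = (63.00)(4.69) / 88.32 = 3.345 rad/s.

ω_f ≈ 3.35 rad/s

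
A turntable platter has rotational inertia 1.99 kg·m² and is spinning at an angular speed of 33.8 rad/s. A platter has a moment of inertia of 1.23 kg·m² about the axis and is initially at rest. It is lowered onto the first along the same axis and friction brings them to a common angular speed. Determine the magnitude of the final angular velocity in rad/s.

|ω_f| ≈ 20.9 rad/s

No external torque acts about the common axis, so total angular momentum is conserved.
Taking A's sense as positive: L = (1.990)(33.8) = 67.26 kg·m²·rad/s.
Combined I = 1.990 + 1.230 = 3.220 kg·m².
ω_f = L / I = 67.26 / 3.220 = 20.89 rad/s.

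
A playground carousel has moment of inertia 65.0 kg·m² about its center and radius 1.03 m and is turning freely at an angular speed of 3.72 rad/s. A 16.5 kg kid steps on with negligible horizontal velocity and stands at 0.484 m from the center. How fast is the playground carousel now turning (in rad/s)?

ω_f ≈ 3.51 rad/s

The added mass arrives with no angular momentum about the center, and any external torque about the center is negligible, so the system's angular momentum is conserved.
Added inertia Σmr² = (16.5)(0.484)² = 3.865 kg·m²; I_f = 65.00 + 3.865 = 68.87 kg·m².
ω_f = I_p ω_i / I_f = (65.00)(3.72) / 68.87 = 3.511 rad/s.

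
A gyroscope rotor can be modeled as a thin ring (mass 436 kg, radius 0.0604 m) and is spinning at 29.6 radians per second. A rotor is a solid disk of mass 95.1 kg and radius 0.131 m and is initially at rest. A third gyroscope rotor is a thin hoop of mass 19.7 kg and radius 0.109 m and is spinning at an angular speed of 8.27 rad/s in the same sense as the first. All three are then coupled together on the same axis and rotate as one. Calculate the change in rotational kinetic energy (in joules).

The coupling torques are internal; angular momentum about the shared axis is conserved.
Moments of inertia: I_A = (436)(0.0604)² = 1.591 kg·m²; I_B = ½(95.1)(0.131)² = 0.8160 kg·m²; I_C = (19.7)(0.109)² = 0.2341 kg·m².
Taking A's sense as positive: L = (1.591)(29.6) + (0.2341)(8.27) = 49.02 kg·m²·rad/s.
Combined I = 1.591 + 0.8160 + 0.2341 = 2.641 kg·m².
ω_f = L / I = 49.02 / 2.641 = 18.56 rad/s.
KE_i = ½ΣIω² = 704.8 J; KE_f = ½(2.641)(18.56)² = 454.9 J.

ΔKE ≈ -250 J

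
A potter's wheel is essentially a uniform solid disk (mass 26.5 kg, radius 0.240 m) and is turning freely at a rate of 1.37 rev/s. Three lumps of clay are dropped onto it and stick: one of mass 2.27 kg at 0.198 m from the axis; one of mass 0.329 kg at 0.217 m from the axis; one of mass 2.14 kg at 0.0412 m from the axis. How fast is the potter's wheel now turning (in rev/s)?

ω_f ≈ 1.20 rev/s

No external torque acts about the axis; L_before = L_after.
I_p = ½(26.5)(0.240)² = 0.7632 kg·m².
Added inertia Σmr² = (2.27)(0.198)² + (0.329)(0.217)² + (2.14)(0.0412)² = 0.1081 kg·m²; I_f = 0.7632 + 0.1081 = 0.8713 kg·m².
ω_f = I_p ω_i / I_f = (0.7632)(1.37) / 0.8713 = 1.200 rev/s.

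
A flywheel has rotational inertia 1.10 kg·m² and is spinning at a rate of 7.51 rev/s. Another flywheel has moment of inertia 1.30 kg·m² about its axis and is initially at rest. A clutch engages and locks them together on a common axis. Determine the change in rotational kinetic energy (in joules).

No external torque acts about the common axis, so total angular momentum is conserved.
Taking A's sense as positive: L = (1.100)(7.51) = 8.261 kg·m²·rev/s.
Combined I = 1.100 + 1.300 = 2.400 kg·m².
ω_f = L / I = 8.261 / 2.400 = 3.442 rev/s.
KE_i = ½ΣIω² = 1225 J; KE_f = ½(2.400)(21.63)² = 561.3 J.

ΔKE ≈ -663 J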